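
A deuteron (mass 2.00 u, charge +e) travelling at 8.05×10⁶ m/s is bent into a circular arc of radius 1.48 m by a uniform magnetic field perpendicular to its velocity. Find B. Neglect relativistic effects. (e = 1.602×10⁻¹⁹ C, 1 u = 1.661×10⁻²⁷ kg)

B ≈ 0.113 T

From |q|vB = mv²/r, B = mv/(|q|r).
B = (3.322×10⁻²⁷)(8.05×10⁶)/((1.602×10⁻¹⁹)(1.48)) ≈ 0.113 T.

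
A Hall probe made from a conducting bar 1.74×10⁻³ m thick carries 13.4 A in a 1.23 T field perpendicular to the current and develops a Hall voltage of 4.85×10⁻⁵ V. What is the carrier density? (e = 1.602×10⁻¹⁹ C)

n ≈ 1.22×10²⁷ m⁻³

From V_H = IB/(n e t), n = IB/(V_H e t).
n = (13.4)(1.23)/((4.85×10⁻⁵)(1.602×10⁻¹⁹)(1.74×10⁻³)) ≈ 1.22×10²⁷ m⁻³.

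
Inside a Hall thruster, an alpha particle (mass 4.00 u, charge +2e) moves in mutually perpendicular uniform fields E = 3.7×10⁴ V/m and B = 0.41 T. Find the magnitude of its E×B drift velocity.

The E×B drift speed is v_d = E/B.
v_d = 3.7×10⁴/0.41 = 9.0×10⁴ m/s.

v_d ≈ 9.0×10⁴ m/s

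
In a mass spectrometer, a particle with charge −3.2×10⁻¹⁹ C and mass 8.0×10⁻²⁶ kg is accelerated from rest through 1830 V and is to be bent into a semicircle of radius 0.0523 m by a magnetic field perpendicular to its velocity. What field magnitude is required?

B ≈ 0.578 T

v = √(2|q|V/m) = √(2·3.2×10⁻¹⁹·1830/8.0×10⁻²⁶) ≈ 1.210×10⁵ m/s.
B = mv/(|q|r) = (8.0×10⁻²⁶)(1.210×10⁵)/((3.2×10⁻¹⁹)(0.0523)) ≈ 0.578 T.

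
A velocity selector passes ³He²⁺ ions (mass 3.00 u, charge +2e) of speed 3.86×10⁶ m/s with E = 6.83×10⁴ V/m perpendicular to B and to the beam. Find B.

Balance of forces in the selector: qE = qvB ⇒ B = E/v.
B = 6.83×10⁴/3.86×10⁶ = 0.0177 T.

B = 0.0177 T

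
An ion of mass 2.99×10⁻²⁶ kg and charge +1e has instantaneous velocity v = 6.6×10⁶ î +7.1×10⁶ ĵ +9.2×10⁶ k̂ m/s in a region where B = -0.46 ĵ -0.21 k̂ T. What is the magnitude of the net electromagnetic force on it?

v×B = (2.74×10⁶, 1.39×10⁶, -3.04×10⁶) N/C.
F = q v×B = (1.602×10⁻¹⁹ C)·(2.74×10⁶, 1.39×10⁶, -3.04×10⁶) = (4.39×10⁻¹³, 2.22×10⁻¹³, -4.86×10⁻¹³) N.
|F| = 6.92×10⁻¹³ N.

|F| ≈ 6.92×10⁻¹³ N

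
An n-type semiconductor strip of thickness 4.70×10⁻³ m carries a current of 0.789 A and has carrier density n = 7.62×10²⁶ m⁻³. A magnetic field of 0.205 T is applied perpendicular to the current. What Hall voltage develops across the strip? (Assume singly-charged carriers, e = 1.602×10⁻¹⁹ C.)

V_H ≈ 2.82×10⁻⁷ V

V_H = IB/(n e t).
V_H = (0.789)(0.205)/((7.62×10²⁶)(1.602×10⁻¹⁹)(4.70×10⁻³)) ≈ 2.82×10⁻⁷ V.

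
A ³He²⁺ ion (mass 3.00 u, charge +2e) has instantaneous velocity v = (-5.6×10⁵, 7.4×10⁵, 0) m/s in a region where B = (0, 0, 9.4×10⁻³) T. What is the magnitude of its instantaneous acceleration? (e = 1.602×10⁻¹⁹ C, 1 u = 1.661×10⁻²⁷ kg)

v×B = (6960, 5260, 0) N/C.
F = q v×B = (3.204×10⁻¹⁹ C)·(6960, 5260, 0) = (2.23×10⁻¹⁵, 1.69×10⁻¹⁵, 0) N.
|a| = |F|/m = 2.795×10⁻¹⁵/4.983×10⁻²⁷ ≈ 5.61×10¹¹ m/s².

|a| ≈ 5.61×10¹¹ m/s²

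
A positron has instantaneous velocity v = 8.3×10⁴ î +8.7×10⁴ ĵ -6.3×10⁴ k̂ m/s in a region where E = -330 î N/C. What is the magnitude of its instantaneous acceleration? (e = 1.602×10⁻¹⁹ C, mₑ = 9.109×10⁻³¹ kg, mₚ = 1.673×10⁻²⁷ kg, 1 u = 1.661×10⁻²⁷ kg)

|a| ≈ 5.80×10¹³ m/s²

Only an electric field acts, so F = qE = (1.602×10⁻¹⁹ C)·(-330, 0, 0) = (-5.29×10⁻¹⁷, 0, 0) N.
|a| = |F|/m = 5.287×10⁻¹⁷/9.109×10⁻³¹ ≈ 5.80×10¹³ m/s².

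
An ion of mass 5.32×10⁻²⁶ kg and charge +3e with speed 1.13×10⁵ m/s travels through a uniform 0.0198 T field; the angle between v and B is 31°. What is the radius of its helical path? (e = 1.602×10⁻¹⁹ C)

r ≈ 0.325 m

v⊥ = v sinθ = 1.13×10⁵·sin31° ≈ 5.820×10⁴ m/s.
r = m v⊥/(|q|B) = (5.32×10⁻²⁶)(5.820×10⁴)/((4.806×10⁻¹⁹)(0.0198)) ≈ 0.325 m.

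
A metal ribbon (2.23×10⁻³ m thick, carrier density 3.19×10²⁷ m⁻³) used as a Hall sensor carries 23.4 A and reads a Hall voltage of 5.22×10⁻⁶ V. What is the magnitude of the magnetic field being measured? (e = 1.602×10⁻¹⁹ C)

B ≈ 0.254 T

From V_H = IB/(n e t), B = V_H n e t / I.
B = (5.22×10⁻⁶)(3.19×10²⁷)(1.602×10⁻¹⁹)(2.23×10⁻³)/23.4 ≈ 0.254 T.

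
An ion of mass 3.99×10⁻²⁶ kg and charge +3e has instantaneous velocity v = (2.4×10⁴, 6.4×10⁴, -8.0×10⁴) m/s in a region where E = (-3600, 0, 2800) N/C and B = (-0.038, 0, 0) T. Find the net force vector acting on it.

F ≈ (-1.73×10⁻¹⁵, 1.46×10⁻¹⁵, 2.51×10⁻¹⁵) N

v×B = (0, 3040, 2430) N/C.
E + v×B = (-3600, 3040, 5230) N/C.
F = q(E + v×B) = (4.806×10⁻¹⁹ C)·(-3600, 3040, 5230) = (-1.73×10⁻¹⁵, 1.46×10⁻¹⁵, 2.51×10⁻¹⁵) N.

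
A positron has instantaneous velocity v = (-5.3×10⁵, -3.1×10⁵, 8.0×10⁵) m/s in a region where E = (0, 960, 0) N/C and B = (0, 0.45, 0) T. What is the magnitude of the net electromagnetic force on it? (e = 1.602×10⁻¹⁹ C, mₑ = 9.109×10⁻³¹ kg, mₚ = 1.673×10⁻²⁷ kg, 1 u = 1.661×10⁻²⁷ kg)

|F| ≈ 6.92×10⁻¹⁴ N

v×B = (-3.60×10⁵, 0, -2.38×10⁵) N/C.
E + v×B = (-3.60×10⁵, 960, -2.38×10⁵) N/C.
F = q(E + v×B) = (1.602×10⁻¹⁹ C)·(-3.60×10⁵, 960, -2.38×10⁵) = (-5.77×10⁻¹⁴, 1.54×10⁻¹⁶, -3.82×10⁻¹⁴) N.
|F| = 6.92×10⁻¹⁴ N.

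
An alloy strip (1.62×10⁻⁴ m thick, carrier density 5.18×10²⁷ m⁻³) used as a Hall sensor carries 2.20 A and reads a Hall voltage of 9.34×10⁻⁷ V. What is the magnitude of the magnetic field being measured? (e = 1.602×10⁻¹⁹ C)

From V_H = IB/(n e t), B = V_H n e t / I.
B = (9.34×10⁻⁷)(5.18×10²⁷)(1.602×10⁻¹⁹)(1.62×10⁻⁴)/2.20 ≈ 0.0571 T.

B ≈ 0.0571 T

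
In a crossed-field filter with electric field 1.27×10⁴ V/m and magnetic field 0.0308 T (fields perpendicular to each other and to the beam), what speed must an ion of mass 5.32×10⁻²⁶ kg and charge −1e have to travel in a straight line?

v = 4.12×10⁵ m/s

For undeflected motion the electric and magnetic forces balance: qE = qvB.
v = E/B = 1.27×10⁴/0.0308 = 4.12×10⁵ m/s.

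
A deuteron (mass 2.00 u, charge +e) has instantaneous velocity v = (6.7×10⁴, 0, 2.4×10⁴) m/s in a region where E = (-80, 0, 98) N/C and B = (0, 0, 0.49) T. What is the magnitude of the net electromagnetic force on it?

|F| ≈ 5.26×10⁻¹⁵ N

v×B = (0, -3.28×10⁴, 0) N/C.
E + v×B = (-80.0, -3.28×10⁴, 98.0) N/C.
F = q(E + v×B) = (1.602×10⁻¹⁹ C)·(-80.0, -3.28×10⁴, 98.0) = (-1.28×10⁻¹⁷, -5.26×10⁻¹⁵, 1.57×10⁻¹⁷) N.
|F| = 5.26×10⁻¹⁵ N.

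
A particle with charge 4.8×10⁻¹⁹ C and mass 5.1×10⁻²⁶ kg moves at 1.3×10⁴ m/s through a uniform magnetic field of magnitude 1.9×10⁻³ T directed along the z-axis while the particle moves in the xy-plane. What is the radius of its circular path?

r ≈ 0.73 m

The magnetic force provides the centripetal force: |q|vB = mv²/r.
r = mv/(|q|B) = (5.1×10⁻²⁶)(1.3×10⁴)/((4.8×10⁻¹⁹)(1.9×10⁻³)) ≈ 0.73 m.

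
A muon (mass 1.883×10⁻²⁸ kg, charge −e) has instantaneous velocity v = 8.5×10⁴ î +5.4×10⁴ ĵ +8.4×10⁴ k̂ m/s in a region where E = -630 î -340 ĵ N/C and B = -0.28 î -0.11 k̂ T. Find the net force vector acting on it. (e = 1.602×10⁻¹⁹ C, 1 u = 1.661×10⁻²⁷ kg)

F ≈ (1.05×10⁻¹⁵, 2.32×10⁻¹⁵, -2.42×10⁻¹⁵) N

v×B = (-5940, -1.42×10⁴, 1.51×10⁴) N/C.
E + v×B = (-6570, -1.45×10⁴, 1.51×10⁴) N/C.
F = q(E + v×B) = (−1.602×10⁻¹⁹ C)·(-6570, -1.45×10⁴, 1.51×10⁴) = (1.05×10⁻¹⁵, 2.32×10⁻¹⁵, -2.42×10⁻¹⁵) N.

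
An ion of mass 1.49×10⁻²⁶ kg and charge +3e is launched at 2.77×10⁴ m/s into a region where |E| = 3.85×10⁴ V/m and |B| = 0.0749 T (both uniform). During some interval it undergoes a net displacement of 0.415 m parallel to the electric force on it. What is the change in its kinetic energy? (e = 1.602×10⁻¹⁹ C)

The magnetic force is always ⟂ v and does no work; only the electric force changes KE.
ΔKE = F_E · d = |q|E d = (4.806×10⁻¹⁹)(3.85×10⁴)(0.415) ≈ 7.68×10⁻¹⁵ J.

ΔKE ≈ 7.68×10⁻¹⁵ J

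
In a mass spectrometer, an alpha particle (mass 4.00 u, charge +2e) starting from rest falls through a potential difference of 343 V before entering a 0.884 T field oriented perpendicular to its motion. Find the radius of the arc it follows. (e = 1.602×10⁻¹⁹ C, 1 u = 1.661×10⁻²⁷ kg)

Acceleration: |q|V = ½mv² ⇒ v = √(2|q|V/m) = √(2·3.204×10⁻¹⁹·343/6.644×10⁻²⁷) ≈ 1.819×10⁵ m/s.
In the field: r = mv/(|q|B) = (6.644×10⁻²⁷)(1.819×10⁵)/((3.204×10⁻¹⁹)(0.884)) ≈ 4.27×10⁻³ m.

r ≈ 4.27×10⁻³ m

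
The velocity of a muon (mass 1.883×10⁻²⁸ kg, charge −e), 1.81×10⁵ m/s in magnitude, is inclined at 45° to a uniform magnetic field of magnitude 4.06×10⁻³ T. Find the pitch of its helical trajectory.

p ≈ 0.233 m

v∥ = v cosθ = 1.81×10⁵·cos45° ≈ 1.280×10⁵ m/s.
T = 2πm/(|q|B) = 2π(1.883×10⁻²⁸)/((1.602×10⁻¹⁹)(4.06×10⁻³)) ≈ 1.819×10⁻⁶ s.
pitch = v∥ T = (1.280×10⁵)(1.819×10⁻⁶) ≈ 0.233 m.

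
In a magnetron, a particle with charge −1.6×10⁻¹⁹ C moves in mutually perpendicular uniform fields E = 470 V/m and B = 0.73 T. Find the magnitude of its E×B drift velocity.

v_d ≈ 640 m/s

The E×B drift speed is v_d = E/B.
v_d = 470/0.73 = 640 m/s.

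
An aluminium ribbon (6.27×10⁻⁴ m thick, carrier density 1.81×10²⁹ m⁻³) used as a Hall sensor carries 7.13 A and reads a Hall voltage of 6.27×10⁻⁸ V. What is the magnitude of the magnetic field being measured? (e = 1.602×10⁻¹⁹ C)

From V_H = IB/(n e t), B = V_H n e t / I.
B = (6.27×10⁻⁸)(1.81×10²⁹)(1.602×10⁻¹⁹)(6.27×10⁻⁴)/7.13 ≈ 0.160 T.

B ≈ 0.160 T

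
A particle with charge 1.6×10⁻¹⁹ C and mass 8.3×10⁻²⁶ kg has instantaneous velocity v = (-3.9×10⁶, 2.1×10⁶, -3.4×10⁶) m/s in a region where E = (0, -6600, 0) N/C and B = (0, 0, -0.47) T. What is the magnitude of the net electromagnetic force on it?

|F| ≈ 3.34×10⁻¹³ N

v×B = (-9.87×10⁵, -1.83×10⁶, 0) N/C.
E + v×B = (-9.87×10⁵, -1.84×10⁶, 0) N/C.
F = q(E + v×B) = (1.6×10⁻¹⁹ C)·(-9.87×10⁵, -1.84×10⁶, 0) = (-1.58×10⁻¹³, -2.94×10⁻¹³, 0) N.
|F| = 3.34×10⁻¹³ N.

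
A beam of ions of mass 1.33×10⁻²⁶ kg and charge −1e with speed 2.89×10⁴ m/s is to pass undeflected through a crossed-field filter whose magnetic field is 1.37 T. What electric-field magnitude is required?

For straight-line motion qE = qvB, so E = vB.
E = 2.89×10⁴ × 1.37 = 3.96×10⁴ V/m.

E = 3.96×10⁴ V/m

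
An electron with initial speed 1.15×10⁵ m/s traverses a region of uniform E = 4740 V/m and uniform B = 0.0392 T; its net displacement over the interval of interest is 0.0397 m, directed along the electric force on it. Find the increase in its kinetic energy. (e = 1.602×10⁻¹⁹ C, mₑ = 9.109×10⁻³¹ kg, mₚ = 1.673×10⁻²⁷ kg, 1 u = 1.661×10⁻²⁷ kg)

The magnetic force is always ⟂ v and does no work; only the electric force changes KE.
ΔKE = F_E · d = |q|E d = (1.602×10⁻¹⁹)(4740)(0.0397) ≈ 3.01×10⁻¹⁷ J.

ΔKE ≈ 3.01×10⁻¹⁷ J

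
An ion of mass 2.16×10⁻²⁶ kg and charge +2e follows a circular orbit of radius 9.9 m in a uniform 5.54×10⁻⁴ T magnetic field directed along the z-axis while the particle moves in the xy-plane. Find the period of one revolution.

The cyclotron period depends only on m, q, B: T = 2πm/(|q|B).
T = 2π(2.16×10⁻²⁶)/((3.204×10⁻¹⁹)(5.54×10⁻⁴)) ≈ 7.65×10⁻⁴ s.

T ≈ 7.65×10⁻⁴ s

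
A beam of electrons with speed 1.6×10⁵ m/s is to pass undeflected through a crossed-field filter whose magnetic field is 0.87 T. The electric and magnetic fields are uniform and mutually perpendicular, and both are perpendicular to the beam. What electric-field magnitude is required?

For straight-line motion qE = qvB, so E = vB.
E = 1.6×10⁵ × 0.87 = 1.4×10⁵ V/m.

E = 1.4×10⁵ V/m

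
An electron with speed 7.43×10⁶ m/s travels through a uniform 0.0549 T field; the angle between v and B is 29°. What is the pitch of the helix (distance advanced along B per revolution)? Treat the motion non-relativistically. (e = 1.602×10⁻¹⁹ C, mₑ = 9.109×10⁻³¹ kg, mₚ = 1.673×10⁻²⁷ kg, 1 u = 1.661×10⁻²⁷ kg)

p ≈ 4.23×10⁻³ m

v∥ = v cosθ = 7.43×10⁶·cos29° ≈ 6.498×10⁶ m/s.
T = 2πm/(|q|B) = 2π(9.109×10⁻³¹)/((1.602×10⁻¹⁹)(0.0549)) ≈ 6.508×10⁻¹⁰ s.
pitch = v∥ T = (6.498×10⁶)(6.508×10⁻¹⁰) ≈ 4.23×10⁻³ m.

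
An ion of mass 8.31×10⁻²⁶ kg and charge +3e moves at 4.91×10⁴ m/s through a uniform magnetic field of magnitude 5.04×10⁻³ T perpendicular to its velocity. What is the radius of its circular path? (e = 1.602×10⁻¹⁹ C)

r ≈ 1.68 m

The magnetic force provides the centripetal force: |q|vB = mv²/r.
r = mv/(|q|B) = (8.31×10⁻²⁶)(4.91×10⁴)/((4.806×10⁻¹⁹)(5.04×10⁻³)) ≈ 1.68 m.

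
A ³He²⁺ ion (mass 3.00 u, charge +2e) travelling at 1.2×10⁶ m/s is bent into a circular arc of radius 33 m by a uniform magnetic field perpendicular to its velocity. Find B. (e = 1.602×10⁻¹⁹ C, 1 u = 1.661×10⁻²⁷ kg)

From |q|vB = mv²/r, B = mv/(|q|r).
B = (4.983×10⁻²⁷)(1.2×10⁶)/((3.204×10⁻¹⁹)(33)) ≈ 5.7×10⁻⁴ T.

B ≈ 5.7×10⁻⁴ T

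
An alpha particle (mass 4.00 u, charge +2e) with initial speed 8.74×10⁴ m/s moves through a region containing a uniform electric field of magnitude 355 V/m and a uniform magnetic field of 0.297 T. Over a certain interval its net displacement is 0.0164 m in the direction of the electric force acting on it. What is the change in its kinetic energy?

The magnetic force is always ⟂ v and does no work; only the electric force changes KE.
ΔKE = F_E · d = |q|E d = (3.204×10⁻¹⁹)(355)(0.0164) ≈ 1.87×10⁻¹⁸ J.

ΔKE ≈ 1.87×10⁻¹⁸ J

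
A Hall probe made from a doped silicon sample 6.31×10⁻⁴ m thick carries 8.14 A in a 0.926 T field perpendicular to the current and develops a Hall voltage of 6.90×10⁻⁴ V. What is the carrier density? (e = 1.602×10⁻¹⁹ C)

From V_H = IB/(n e t), n = IB/(V_H e t).
n = (8.14)(0.926)/((6.90×10⁻⁴)(1.602×10⁻¹⁹)(6.31×10⁻⁴)) ≈ 1.08×10²⁶ m⁻³.

n ≈ 1.08×10²⁶ m⁻³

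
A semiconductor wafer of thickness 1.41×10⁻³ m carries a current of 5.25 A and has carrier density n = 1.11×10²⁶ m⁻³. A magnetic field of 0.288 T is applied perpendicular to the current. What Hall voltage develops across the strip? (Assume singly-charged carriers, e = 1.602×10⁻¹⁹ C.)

V_H ≈ 6.03×10⁻⁵ V

V_H = IB/(n e t).
V_H = (5.25)(0.288)/((1.11×10²⁶)(1.602×10⁻¹⁹)(1.41×10⁻³)) ≈ 6.03×10⁻⁵ V.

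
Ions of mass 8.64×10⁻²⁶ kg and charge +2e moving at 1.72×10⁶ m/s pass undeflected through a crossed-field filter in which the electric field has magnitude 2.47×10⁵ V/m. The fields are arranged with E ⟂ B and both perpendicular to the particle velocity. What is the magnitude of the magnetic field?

Balance of forces in the selector: qE = qvB ⇒ B = E/v.
B = 2.47×10⁵/1.72×10⁶ = 0.144 T.

B = 0.144 T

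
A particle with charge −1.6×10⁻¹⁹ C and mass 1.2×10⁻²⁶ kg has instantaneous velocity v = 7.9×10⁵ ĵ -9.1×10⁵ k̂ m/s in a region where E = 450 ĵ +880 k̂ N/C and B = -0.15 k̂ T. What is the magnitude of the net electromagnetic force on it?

|F| ≈ 1.90×10⁻¹⁴ N

v×B = (-1.18×10⁵, 0, 0) N/C.
E + v×B = (-1.18×10⁵, 450, 880) N/C.
F = q(E + v×B) = (−1.6×10⁻¹⁹ C)·(-1.18×10⁵, 450, 880) = (1.90×10⁻¹⁴, -7.20×10⁻¹⁷, -1.41×10⁻¹⁶) N.
|F| = 1.90×10⁻¹⁴ N.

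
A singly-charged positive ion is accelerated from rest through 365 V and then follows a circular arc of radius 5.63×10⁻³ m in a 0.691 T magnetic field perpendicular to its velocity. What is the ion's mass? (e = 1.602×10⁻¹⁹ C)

Combine |q|V = ½mv² and r = mv/(|q|B): eliminate v to get m = qB²r²/(2V).
m = (1.602×10⁻¹⁹)(0.691)²(5.63×10⁻³)²/(2·365) ≈ 3.32×10⁻²⁷ kg.

m ≈ 3.32×10⁻²⁷ kg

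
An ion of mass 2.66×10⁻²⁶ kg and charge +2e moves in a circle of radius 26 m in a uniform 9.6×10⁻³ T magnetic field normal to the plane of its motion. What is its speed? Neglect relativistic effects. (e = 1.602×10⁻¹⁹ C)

From |q|vB = mv²/r, v = |q|Br/m.
v = (3.204×10⁻¹⁹)(9.6×10⁻³)(26)/2.66×10⁻²⁶ ≈ 3.0×10⁶ m/s.

v ≈ 3.0×10⁶ m/s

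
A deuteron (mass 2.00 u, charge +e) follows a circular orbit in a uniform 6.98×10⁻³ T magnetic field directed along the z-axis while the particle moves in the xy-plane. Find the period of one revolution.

The cyclotron period depends only on m, q, B: T = 2πm/(|q|B).
T = 2π(3.322×10⁻²⁷)/((1.602×10⁻¹⁹)(6.98×10⁻³)) ≈ 1.87×10⁻⁵ s.

T ≈ 1.87×10⁻⁵ s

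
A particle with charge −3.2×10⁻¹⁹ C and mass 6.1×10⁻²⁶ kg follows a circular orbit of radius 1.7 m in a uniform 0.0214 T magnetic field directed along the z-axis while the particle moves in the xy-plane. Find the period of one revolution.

T ≈ 5.60×10⁻⁵ s

The cyclotron period depends only on m, q, B: T = 2πm/(|q|B).
T = 2π(6.1×10⁻²⁶)/((3.2×10⁻¹⁹)(0.0214)) ≈ 5.60×10⁻⁵ s.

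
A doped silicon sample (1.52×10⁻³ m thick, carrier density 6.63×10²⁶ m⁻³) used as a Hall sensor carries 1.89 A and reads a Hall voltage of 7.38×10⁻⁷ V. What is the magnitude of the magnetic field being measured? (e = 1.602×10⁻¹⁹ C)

From V_H = IB/(n e t), B = V_H n e t / I.
B = (7.38×10⁻⁷)(6.63×10²⁶)(1.602×10⁻¹⁹)(1.52×10⁻³)/1.89 ≈ 0.0630 T.

B ≈ 0.0630 T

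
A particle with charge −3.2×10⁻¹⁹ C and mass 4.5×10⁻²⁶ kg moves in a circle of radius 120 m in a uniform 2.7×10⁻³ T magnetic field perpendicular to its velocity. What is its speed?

v ≈ 2.3×10⁶ m/s

From |q|vB = mv²/r, v = |q|Br/m.
v = (3.2×10⁻¹⁹)(2.7×10⁻³)(120)/4.5×10⁻²⁶ ≈ 2.3×10⁶ m/s.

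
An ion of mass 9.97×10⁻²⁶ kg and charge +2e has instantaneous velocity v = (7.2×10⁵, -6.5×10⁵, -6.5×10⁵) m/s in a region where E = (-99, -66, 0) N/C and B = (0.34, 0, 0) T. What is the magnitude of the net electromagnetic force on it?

|F| ≈ 1.00×10⁻¹³ N

v×B = (0, -2.21×10⁵, 2.21×10⁵) N/C.
E + v×B = (-99.0, -2.21×10⁵, 2.21×10⁵) N/C.
F = q(E + v×B) = (3.204×10⁻¹⁹ C)·(-99.0, -2.21×10⁵, 2.21×10⁵) = (-3.17×10⁻¹⁷, -7.08×10⁻¹⁴, 7.08×10⁻¹⁴) N.
|F| = 1.00×10⁻¹³ N.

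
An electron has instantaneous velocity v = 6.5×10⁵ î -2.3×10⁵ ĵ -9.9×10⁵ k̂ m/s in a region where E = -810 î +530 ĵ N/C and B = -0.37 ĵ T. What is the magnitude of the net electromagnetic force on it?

|F| ≈ 7.03×10⁻¹⁴ N

v×B = (-3.66×10⁵, 0, -2.40×10⁵) N/C.
E + v×B = (-3.67×10⁵, 530, -2.40×10⁵) N/C.
F = q(E + v×B) = (−1.602×10⁻¹⁹ C)·(-3.67×10⁵, 530, -2.40×10⁵) = (5.88×10⁻¹⁴, -8.49×10⁻¹⁷, 3.85×10⁻¹⁴) N.
|F| = 7.03×10⁻¹⁴ N.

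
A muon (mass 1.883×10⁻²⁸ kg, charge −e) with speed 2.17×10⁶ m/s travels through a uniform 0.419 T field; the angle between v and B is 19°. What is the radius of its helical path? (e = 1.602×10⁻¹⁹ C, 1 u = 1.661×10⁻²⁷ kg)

v⊥ = v sinθ = 2.17×10⁶·sin19° ≈ 7.065×10⁵ m/s.
r = m v⊥/(|q|B) = (1.883×10⁻²⁸)(7.065×10⁵)/((1.602×10⁻¹⁹)(0.419)) ≈ 1.98×10⁻³ m.

r ≈ 1.98×10⁻³ m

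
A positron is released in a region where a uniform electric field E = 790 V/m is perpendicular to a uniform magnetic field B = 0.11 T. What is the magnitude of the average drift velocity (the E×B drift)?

v_d ≈ 7200 m/s

In crossed fields the guiding centre drifts at v_d = |E×B|/B² = E/B, independent of charge and mass.
v_d = 790/0.11 = 7200 m/s.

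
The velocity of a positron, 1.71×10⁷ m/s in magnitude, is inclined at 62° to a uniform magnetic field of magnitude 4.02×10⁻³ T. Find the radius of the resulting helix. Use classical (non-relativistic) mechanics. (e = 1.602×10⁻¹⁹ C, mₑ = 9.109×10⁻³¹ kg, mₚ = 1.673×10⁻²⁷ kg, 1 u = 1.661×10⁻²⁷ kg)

v⊥ = v sinθ = 1.71×10⁷·sin62° ≈ 1.510×10⁷ m/s.
r = m v⊥/(|q|B) = (9.109×10⁻³¹)(1.510×10⁷)/((1.602×10⁻¹⁹)(4.02×10⁻³)) ≈ 0.0214 m.

r ≈ 0.0214 m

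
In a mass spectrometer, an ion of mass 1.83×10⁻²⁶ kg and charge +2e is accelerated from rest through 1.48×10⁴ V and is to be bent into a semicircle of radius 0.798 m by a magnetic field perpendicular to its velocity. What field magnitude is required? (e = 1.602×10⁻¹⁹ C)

v = √(2|q|V/m) = √(2·3.204×10⁻¹⁹·1.48×10⁴/1.83×10⁻²⁶) ≈ 7.199×10⁵ m/s.
B = mv/(|q|r) = (1.83×10⁻²⁶)(7.199×10⁵)/((3.204×10⁻¹⁹)(0.798)) ≈ 0.0515 T.

B ≈ 0.0515 T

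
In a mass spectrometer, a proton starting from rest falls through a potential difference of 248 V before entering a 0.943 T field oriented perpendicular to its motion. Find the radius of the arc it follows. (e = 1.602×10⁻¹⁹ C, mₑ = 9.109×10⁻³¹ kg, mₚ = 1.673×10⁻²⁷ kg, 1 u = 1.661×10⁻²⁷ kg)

r ≈ 2.41×10⁻³ m

Acceleration: |q|V = ½mv² ⇒ v = √(2|q|V/m) = √(2·1.602×10⁻¹⁹·248/1.673×10⁻²⁷) ≈ 2.179×10⁵ m/s.
In the field: r = mv/(|q|B) = (1.673×10⁻²⁷)(2.179×10⁵)/((1.602×10⁻¹⁹)(0.943)) ≈ 2.41×10⁻³ m.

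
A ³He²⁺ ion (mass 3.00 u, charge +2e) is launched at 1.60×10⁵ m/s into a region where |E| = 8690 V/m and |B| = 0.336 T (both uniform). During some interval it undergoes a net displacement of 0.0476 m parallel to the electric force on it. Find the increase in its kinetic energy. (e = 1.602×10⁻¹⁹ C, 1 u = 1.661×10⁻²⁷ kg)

ΔKE ≈ 1.33×10⁻¹⁶ J

The magnetic force is always ⟂ v and does no work; only the electric force changes KE.
ΔKE = F_E · d = |q|E d = (3.204×10⁻¹⁹)(8690)(0.0476) ≈ 1.33×10⁻¹⁶ J.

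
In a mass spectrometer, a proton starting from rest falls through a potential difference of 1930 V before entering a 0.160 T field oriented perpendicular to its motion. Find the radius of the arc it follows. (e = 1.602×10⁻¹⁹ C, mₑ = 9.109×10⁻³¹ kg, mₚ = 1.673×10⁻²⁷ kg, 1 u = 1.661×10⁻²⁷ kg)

Acceleration: |q|V = ½mv² ⇒ v = √(2|q|V/m) = √(2·1.602×10⁻¹⁹·1930/1.673×10⁻²⁷) ≈ 6.080×10⁵ m/s.
In the field: r = mv/(|q|B) = (1.673×10⁻²⁷)(6.080×10⁵)/((1.602×10⁻¹⁹)(0.160)) ≈ 0.0397 m.

r ≈ 0.0397 m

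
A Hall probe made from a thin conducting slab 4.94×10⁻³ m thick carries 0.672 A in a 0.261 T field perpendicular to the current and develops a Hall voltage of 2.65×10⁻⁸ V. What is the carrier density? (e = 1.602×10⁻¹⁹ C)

From V_H = IB/(n e t), n = IB/(V_H e t).
n = (0.672)(0.261)/((2.65×10⁻⁸)(1.602×10⁻¹⁹)(4.94×10⁻³)) ≈ 8.36×10²⁷ m⁻³.

n ≈ 8.36×10²⁷ m⁻³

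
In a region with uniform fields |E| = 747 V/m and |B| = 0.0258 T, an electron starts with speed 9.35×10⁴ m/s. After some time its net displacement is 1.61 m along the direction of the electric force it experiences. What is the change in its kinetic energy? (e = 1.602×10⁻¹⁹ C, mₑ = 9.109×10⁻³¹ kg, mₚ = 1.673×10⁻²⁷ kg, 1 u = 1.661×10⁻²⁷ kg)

The magnetic force is always ⟂ v and does no work; only the electric force changes KE.
ΔKE = F_E · d = |q|E d = (1.602×10⁻¹⁹)(747)(1.61) ≈ 1.93×10⁻¹⁶ J.

ΔKE ≈ 1.93×10⁻¹⁶ J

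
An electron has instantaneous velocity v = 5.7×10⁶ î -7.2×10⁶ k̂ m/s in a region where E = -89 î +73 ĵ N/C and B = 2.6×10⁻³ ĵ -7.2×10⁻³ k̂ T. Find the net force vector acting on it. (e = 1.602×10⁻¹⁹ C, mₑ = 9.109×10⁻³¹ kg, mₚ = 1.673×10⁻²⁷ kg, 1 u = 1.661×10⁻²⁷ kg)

v×B = (1.87×10⁴, 4.10×10⁴, 1.48×10⁴) N/C.
E + v×B = (1.86×10⁴, 4.11×10⁴, 1.48×10⁴) N/C.
F = q(E + v×B) = (−1.602×10⁻¹⁹ C)·(1.86×10⁴, 4.11×10⁴, 1.48×10⁴) = (-2.98×10⁻¹⁵, -6.59×10⁻¹⁵, -2.37×10⁻¹⁵) N.

F ≈ (-2.98×10⁻¹⁵, -6.59×10⁻¹⁵, -2.37×10⁻¹⁵) N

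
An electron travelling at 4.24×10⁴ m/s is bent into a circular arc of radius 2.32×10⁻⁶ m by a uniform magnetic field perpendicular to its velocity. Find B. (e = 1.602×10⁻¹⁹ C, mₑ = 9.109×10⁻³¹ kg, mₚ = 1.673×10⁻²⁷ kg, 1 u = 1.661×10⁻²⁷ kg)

B ≈ 0.104 T

From |q|vB = mv²/r, B = mv/(|q|r).
B = (9.109×10⁻³¹)(4.24×10⁴)/((1.602×10⁻¹⁹)(2.32×10⁻⁶)) ≈ 0.104 T.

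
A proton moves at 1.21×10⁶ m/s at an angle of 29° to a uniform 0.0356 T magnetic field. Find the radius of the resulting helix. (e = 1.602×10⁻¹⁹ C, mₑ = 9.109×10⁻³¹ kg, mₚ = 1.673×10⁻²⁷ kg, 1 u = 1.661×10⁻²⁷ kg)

v⊥ = v sinθ = 1.21×10⁶·sin29° ≈ 5.866×10⁵ m/s.
r = m v⊥/(|q|B) = (1.673×10⁻²⁷)(5.866×10⁵)/((1.602×10⁻¹⁹)(0.0356)) ≈ 0.172 m.

r ≈ 0.172 m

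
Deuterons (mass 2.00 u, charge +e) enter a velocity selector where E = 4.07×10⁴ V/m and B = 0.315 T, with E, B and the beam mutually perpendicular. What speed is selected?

v = 1.29×10⁵ m/s

For undeflected motion the electric and magnetic forces balance: qE = qvB.
v = E/B = 4.07×10⁴/0.315 = 1.29×10⁵ m/s.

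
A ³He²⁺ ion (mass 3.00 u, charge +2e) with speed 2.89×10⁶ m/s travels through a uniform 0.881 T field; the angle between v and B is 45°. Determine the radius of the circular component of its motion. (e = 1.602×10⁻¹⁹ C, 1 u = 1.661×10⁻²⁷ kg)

v⊥ = v sinθ = 2.89×10⁶·sin45° ≈ 2.044×10⁶ m/s.
r = m v⊥/(|q|B) = (4.983×10⁻²⁷)(2.044×10⁶)/((3.204×10⁻¹⁹)(0.881)) ≈ 0.0361 m.

r ≈ 0.0361 m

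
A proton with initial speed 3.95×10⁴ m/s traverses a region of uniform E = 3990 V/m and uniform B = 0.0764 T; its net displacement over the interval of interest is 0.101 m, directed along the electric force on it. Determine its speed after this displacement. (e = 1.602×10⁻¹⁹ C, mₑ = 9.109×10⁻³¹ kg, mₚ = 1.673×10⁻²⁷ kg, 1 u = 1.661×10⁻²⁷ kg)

v_f ≈ 2.81×10⁵ m/s

B does no work; ΔKE = |q|E d.
½mv_f² = ½mv₀² + |q|Ed = ½(1.673×10⁻²⁷)(3.95×10⁴)² + (1.602×10⁻¹⁹)(3990)(0.101) ≈ 1.305×10⁻¹⁸ J + 6.456×10⁻¹⁷ J ≈ 6.586×10⁻¹⁷ J.
v_f = √(2·6.586×10⁻¹⁷/1.673×10⁻²⁷) ≈ 2.81×10⁵ m/s.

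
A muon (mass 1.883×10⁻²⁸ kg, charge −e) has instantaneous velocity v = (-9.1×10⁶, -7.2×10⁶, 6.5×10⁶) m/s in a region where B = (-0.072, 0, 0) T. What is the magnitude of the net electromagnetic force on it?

|F| ≈ 1.12×10⁻¹³ N

v×B = (0, -4.68×10⁵, -5.18×10⁵) N/C.
F = q v×B = (−1.602×10⁻¹⁹ C)·(0, -4.68×10⁵, -5.18×10⁵) = (0, 7.50×10⁻¹⁴, 8.30×10⁻¹⁴) N.
|F| = 1.12×10⁻¹³ N.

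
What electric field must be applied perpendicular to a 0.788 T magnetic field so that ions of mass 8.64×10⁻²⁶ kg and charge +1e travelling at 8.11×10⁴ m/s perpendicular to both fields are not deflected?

E = 6.39×10⁴ V/m

For straight-line motion qE = qvB, so E = vB.
E = 8.11×10⁴ × 0.788 = 6.39×10⁴ V/m.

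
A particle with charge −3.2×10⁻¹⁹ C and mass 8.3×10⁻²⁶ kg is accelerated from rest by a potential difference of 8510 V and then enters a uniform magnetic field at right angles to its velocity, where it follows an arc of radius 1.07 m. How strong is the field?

v = √(2|q|V/m) = √(2·3.2×10⁻¹⁹·8510/8.3×10⁻²⁶) ≈ 2.562×10⁵ m/s.
B = mv/(|q|r) = (8.3×10⁻²⁶)(2.562×10⁵)/((3.2×10⁻¹⁹)(1.07)) ≈ 0.0621 T.

B ≈ 0.0621 T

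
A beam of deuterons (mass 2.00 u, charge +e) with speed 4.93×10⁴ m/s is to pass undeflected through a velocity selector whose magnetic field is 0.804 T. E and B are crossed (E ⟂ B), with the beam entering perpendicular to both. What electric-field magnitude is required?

E = 3.96×10⁴ V/m

For straight-line motion qE = qvB, so E = vB.
E = 4.93×10⁴ × 0.804 = 3.96×10⁴ V/m.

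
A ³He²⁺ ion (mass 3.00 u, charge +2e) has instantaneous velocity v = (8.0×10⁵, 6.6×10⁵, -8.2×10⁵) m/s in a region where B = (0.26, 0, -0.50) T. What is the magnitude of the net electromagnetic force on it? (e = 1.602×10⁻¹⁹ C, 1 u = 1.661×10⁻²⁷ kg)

v×B = (-3.30×10⁵, 1.87×10⁵, -1.72×10⁵) N/C.
F = q v×B = (3.204×10⁻¹⁹ C)·(-3.30×10⁵, 1.87×10⁵, -1.72×10⁵) = (-1.06×10⁻¹³, 5.99×10⁻¹⁴, -5.50×10⁻¹⁴) N.
|F| = 1.33×10⁻¹³ N.

|F| ≈ 1.33×10⁻¹³ N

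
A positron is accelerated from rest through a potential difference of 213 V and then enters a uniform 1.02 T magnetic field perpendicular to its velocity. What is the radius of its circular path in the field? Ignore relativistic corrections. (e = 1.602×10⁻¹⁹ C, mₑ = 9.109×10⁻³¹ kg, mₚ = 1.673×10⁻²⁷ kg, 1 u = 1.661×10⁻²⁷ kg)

r ≈ 4.83×10⁻⁵ m

Acceleration: |q|V = ½mv² ⇒ v = √(2|q|V/m) = √(2·1.602×10⁻¹⁹·213/9.109×10⁻³¹) ≈ 8.656×10⁶ m/s.
In the field: r = mv/(|q|B) = (9.109×10⁻³¹)(8.656×10⁶)/((1.602×10⁻¹⁹)(1.02)) ≈ 4.83×10⁻⁵ m.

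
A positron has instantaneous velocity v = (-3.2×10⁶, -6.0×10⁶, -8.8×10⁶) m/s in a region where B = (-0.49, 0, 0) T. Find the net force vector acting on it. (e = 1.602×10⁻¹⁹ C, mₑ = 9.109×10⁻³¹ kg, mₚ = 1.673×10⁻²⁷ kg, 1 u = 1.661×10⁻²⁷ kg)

v×B = (0, 4.31×10⁶, -2.94×10⁶) N/C.
F = q v×B = (1.602×10⁻¹⁹ C)·(0, 4.31×10⁶, -2.94×10⁶) = (0, 6.91×10⁻¹³, -4.71×10⁻¹³) N.

F ≈ (0, 6.91×10⁻¹³, -4.71×10⁻¹³) N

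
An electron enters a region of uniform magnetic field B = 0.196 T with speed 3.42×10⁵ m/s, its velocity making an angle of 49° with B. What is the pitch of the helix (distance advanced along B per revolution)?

p ≈ 4.09×10⁻⁵ m

v∥ = v cosθ = 3.42×10⁵·cos49° ≈ 2.244×10⁵ m/s.
T = 2πm/(|q|B) = 2π(9.109×10⁻³¹)/((1.602×10⁻¹⁹)(0.196)) ≈ 1.823×10⁻¹⁰ s.
pitch = v∥ T = (2.244×10⁵)(1.823×10⁻¹⁰) ≈ 4.09×10⁻⁵ m.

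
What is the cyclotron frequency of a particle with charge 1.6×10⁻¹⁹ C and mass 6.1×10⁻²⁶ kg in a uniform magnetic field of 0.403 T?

f ≈ 1.68×10⁵ Hz

f = |q|B/(2πm).
f = (1.6×10⁻¹⁹)(0.403)/(2π·6.1×10⁻²⁶) ≈ 1.68×10⁵ Hz.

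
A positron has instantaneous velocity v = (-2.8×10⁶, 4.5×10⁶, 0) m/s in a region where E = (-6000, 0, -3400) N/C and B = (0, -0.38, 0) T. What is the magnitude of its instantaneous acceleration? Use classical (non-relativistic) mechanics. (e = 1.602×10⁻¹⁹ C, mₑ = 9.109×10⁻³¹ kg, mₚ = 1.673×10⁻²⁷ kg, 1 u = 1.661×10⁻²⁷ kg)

|a| ≈ 1.87×10¹⁷ m/s²

v×B = (0, 0, 1.06×10⁶) N/C.
E + v×B = (-6000, 0, 1.06×10⁶) N/C.
F = q(E + v×B) = (1.602×10⁻¹⁹ C)·(-6000, 0, 1.06×10⁶) = (-9.61×10⁻¹⁶, 0, 1.70×10⁻¹³) N.
|a| = |F|/m = 1.699×10⁻¹³/9.109×10⁻³¹ ≈ 1.87×10¹⁷ m/s².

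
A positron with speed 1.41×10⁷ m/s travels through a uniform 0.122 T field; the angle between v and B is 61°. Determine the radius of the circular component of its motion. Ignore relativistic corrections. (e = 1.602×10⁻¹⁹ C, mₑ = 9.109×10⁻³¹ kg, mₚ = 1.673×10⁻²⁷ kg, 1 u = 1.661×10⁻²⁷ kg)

v⊥ = v sinθ = 1.41×10⁷·sin61° ≈ 1.233×10⁷ m/s.
r = m v⊥/(|q|B) = (9.109×10⁻³¹)(1.233×10⁷)/((1.602×10⁻¹⁹)(0.122)) ≈ 5.75×10⁻⁴ m.

r ≈ 5.75×10⁻⁴ m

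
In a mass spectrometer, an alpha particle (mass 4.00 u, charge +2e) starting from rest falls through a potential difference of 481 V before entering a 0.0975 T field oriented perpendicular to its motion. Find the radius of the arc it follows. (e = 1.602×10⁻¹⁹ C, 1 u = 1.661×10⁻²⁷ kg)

Acceleration: |q|V = ½mv² ⇒ v = √(2|q|V/m) = √(2·3.204×10⁻¹⁹·481/6.644×10⁻²⁷) ≈ 2.154×10⁵ m/s.
In the field: r = mv/(|q|B) = (6.644×10⁻²⁷)(2.154×10⁵)/((3.204×10⁻¹⁹)(0.0975)) ≈ 0.0458 m.

r ≈ 0.0458 m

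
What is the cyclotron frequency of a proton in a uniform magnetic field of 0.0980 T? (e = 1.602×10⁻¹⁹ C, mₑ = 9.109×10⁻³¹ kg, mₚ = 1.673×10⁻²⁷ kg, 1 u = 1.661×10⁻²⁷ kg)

f ≈ 1.49×10⁶ Hz

f = |q|B/(2πm).
f = (1.602×10⁻¹⁹)(0.0980)/(2π·1.673×10⁻²⁷) ≈ 1.49×10⁶ Hz.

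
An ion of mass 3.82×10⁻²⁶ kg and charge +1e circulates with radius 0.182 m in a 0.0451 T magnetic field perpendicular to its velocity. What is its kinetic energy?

KE ≈ 2.26×10⁻¹⁷ J

v = |q|Br/m, then KE = ½mv² = (qBr)²/(2m).
v = (1.602×10⁻¹⁹)(0.0451)(0.182)/3.82×10⁻²⁶ ≈ 3.442×10⁴ m/s.
KE = ½(3.82×10⁻²⁶)(3.442×10⁴)² ≈ 2.26×10⁻¹⁷ J.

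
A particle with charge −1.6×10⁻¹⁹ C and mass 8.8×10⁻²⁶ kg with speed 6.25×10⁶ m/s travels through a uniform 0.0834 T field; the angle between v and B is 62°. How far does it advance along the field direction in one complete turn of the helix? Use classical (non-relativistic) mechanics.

p ≈ 122 m

v∥ = v cosθ = 6.25×10⁶·cos62° ≈ 2.934×10⁶ m/s.
T = 2πm/(|q|B) = 2π(8.8×10⁻²⁶)/((1.6×10⁻¹⁹)(0.0834)) ≈ 4.144×10⁻⁵ s.
pitch = v∥ T = (2.934×10⁶)(4.144×10⁻⁵) ≈ 122 m.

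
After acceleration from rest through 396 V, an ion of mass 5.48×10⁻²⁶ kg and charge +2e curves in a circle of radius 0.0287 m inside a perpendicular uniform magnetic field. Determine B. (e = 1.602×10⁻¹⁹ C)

B ≈ 0.406 T

v = √(2|q|V/m) = √(2·3.204×10⁻¹⁹·396/5.48×10⁻²⁶) ≈ 6.805×10⁴ m/s.
B = mv/(|q|r) = (5.48×10⁻²⁶)(6.805×10⁴)/((3.204×10⁻¹⁹)(0.0287)) ≈ 0.406 T.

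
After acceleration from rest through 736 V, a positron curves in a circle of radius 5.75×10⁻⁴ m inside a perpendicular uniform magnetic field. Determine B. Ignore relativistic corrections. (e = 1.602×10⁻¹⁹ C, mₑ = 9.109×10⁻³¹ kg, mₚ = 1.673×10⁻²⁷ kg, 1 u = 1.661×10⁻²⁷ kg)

B ≈ 0.159 T

v = √(2|q|V/m) = √(2·1.602×10⁻¹⁹·736/9.109×10⁻³¹) ≈ 1.609×10⁷ m/s.
B = mv/(|q|r) = (9.109×10⁻³¹)(1.609×10⁷)/((1.602×10⁻¹⁹)(5.75×10⁻⁴)) ≈ 0.159 T.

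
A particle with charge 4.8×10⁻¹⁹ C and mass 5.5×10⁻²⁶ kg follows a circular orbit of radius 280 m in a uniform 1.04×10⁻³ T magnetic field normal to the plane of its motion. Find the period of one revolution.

The cyclotron period depends only on m, q, B: T = 2πm/(|q|B).
T = 2π(5.5×10⁻²⁶)/((4.8×10⁻¹⁹)(1.04×10⁻³)) ≈ 6.92×10⁻⁴ s.

T ≈ 6.92×10⁻⁴ s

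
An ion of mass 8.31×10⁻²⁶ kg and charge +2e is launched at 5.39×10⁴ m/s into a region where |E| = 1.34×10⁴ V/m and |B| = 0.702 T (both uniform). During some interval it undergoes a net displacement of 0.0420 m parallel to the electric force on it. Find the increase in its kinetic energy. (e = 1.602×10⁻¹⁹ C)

ΔKE ≈ 1.80×10⁻¹⁶ J

The magnetic force is always ⟂ v and does no work; only the electric force changes KE.
ΔKE = F_E · d = |q|E d = (3.204×10⁻¹⁹)(1.34×10⁴)(0.0420) ≈ 1.80×10⁻¹⁶ J.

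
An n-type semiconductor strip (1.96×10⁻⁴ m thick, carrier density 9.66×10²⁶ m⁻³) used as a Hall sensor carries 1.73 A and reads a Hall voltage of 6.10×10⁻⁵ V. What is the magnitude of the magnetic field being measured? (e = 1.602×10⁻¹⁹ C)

From V_H = IB/(n e t), B = V_H n e t / I.
B = (6.10×10⁻⁵)(9.66×10²⁶)(1.602×10⁻¹⁹)(1.96×10⁻⁴)/1.73 ≈ 1.07 T.

B ≈ 1.07 T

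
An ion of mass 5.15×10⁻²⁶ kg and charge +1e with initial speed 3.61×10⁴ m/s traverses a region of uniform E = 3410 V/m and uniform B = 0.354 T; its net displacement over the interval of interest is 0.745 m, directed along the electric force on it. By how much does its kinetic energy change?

ΔKE ≈ 4.07×10⁻¹⁶ J

The magnetic force is always ⟂ v and does no work; only the electric force changes KE.
ΔKE = F_E · d = |q|E d = (1.602×10⁻¹⁹)(3410)(0.745) ≈ 4.07×10⁻¹⁶ J.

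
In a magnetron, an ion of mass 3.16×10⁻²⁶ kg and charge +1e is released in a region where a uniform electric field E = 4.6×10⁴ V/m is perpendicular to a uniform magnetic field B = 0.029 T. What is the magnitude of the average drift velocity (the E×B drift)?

v_d ≈ 1.6×10⁶ m/s

The steady drift has the magnetic force balancing the electric force, so v_d = E/B.
v_d = 4.6×10⁴/0.029 = 1.6×10⁶ m/s.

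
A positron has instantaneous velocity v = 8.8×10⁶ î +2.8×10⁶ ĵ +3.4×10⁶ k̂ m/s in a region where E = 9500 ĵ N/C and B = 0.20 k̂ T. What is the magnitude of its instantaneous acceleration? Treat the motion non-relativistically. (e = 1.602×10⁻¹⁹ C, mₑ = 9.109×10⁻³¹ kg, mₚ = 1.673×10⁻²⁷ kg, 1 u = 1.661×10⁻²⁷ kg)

v×B = (5.60×10⁵, -1.76×10⁶, 0) N/C.
E + v×B = (5.60×10⁵, -1.75×10⁶, 0) N/C.
F = q(E + v×B) = (1.602×10⁻¹⁹ C)·(5.60×10⁵, -1.75×10⁶, 0) = (8.97×10⁻¹⁴, -2.80×10⁻¹³, 0) N.
|a| = |F|/m = 2.944×10⁻¹³/9.109×10⁻³¹ ≈ 3.23×10¹⁷ m/s².

|a| ≈ 3.23×10¹⁷ m/s²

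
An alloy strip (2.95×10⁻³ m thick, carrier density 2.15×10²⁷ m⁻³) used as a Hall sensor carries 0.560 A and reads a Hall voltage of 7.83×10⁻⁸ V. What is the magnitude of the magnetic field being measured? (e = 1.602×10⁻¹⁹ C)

From V_H = IB/(n e t), B = V_H n e t / I.
B = (7.83×10⁻⁸)(2.15×10²⁷)(1.602×10⁻¹⁹)(2.95×10⁻³)/0.560 ≈ 0.142 T.

B ≈ 0.142 T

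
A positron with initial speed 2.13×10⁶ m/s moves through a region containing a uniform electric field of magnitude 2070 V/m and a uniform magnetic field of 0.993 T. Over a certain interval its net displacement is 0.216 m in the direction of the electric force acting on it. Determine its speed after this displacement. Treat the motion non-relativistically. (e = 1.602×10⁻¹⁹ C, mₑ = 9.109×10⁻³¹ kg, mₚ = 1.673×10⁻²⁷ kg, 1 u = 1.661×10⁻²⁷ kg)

B does no work; ΔKE = |q|E d.
½mv_f² = ½mv₀² + |q|Ed = ½(9.109×10⁻³¹)(2.13×10⁶)² + (1.602×10⁻¹⁹)(2070)(0.216) ≈ 2.066×10⁻¹⁸ J + 7.163×10⁻¹⁷ J ≈ 7.369×10⁻¹⁷ J.
v_f = √(2·7.369×10⁻¹⁷/9.109×10⁻³¹) ≈ 1.27×10⁷ m/s.

v_f ≈ 1.27×10⁷ m/s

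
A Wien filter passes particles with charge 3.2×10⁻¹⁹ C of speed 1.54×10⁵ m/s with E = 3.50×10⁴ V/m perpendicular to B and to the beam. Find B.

Balance of forces in the selector: qE = qvB ⇒ B = E/v.
B = 3.50×10⁴/1.54×10⁵ = 0.227 T.

B = 0.227 T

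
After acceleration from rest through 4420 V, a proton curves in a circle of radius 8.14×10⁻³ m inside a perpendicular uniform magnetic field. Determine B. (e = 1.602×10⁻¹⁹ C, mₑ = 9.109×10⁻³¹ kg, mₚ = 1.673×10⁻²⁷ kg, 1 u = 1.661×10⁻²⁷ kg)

v = √(2|q|V/m) = √(2·1.602×10⁻¹⁹·4420/1.673×10⁻²⁷) ≈ 9.200×10⁵ m/s.
B = mv/(|q|r) = (1.673×10⁻²⁷)(9.200×10⁵)/((1.602×10⁻¹⁹)(8.14×10⁻³)) ≈ 1.18 T.

B ≈ 1.18 T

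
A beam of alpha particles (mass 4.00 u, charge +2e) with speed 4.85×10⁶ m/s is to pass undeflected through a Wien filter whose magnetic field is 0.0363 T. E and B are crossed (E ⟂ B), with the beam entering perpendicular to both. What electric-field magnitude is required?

E = 1.76×10⁵ V/m

For straight-line motion qE = qvB, so E = vB.
E = 4.85×10⁶ × 0.0363 = 1.76×10⁵ V/m.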